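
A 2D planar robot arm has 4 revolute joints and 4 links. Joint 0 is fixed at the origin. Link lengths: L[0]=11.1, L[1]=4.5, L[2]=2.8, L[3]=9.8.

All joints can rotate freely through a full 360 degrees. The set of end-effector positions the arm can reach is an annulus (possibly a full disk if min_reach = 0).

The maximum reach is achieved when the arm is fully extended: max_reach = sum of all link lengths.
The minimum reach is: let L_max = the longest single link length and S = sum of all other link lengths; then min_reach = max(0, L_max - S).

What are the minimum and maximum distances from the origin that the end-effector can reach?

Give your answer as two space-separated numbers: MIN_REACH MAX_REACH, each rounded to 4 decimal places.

Answer: 0.0000 28.2000

Derivation:
Link lengths: [11.1, 4.5, 2.8, 9.8]
max_reach = 11.1 + 4.5 + 2.8 + 9.8 = 28.2
L_max = max([11.1, 4.5, 2.8, 9.8]) = 11.1
S (sum of others) = 28.2 - 11.1 = 17.1
min_reach = max(0, 11.1 - 17.1) = max(0, -6) = 0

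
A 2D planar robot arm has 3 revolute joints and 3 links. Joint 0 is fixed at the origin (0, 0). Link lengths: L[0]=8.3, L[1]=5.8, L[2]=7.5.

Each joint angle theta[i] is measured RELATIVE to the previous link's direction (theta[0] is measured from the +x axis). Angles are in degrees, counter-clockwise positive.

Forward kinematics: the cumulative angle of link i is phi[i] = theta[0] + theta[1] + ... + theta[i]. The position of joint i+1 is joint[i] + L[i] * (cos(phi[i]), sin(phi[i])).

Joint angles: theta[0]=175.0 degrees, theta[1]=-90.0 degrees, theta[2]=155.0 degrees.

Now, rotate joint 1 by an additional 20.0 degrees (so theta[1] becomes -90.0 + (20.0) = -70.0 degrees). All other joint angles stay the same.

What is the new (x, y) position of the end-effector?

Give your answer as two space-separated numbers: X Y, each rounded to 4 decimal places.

joint[0] = (0.0000, 0.0000)  (base)
link 0: phi[0] = 175 = 175 deg
  cos(175 deg) = -0.9962, sin(175 deg) = 0.0872
  joint[1] = (0.0000, 0.0000) + 8.3 * (-0.9962, 0.0872) = (0.0000 + -8.2684, 0.0000 + 0.7234) = (-8.2684, 0.7234)
link 1: phi[1] = 175 + -70 = 105 deg
  cos(105 deg) = -0.2588, sin(105 deg) = 0.9659
  joint[2] = (-8.2684, 0.7234) + 5.8 * (-0.2588, 0.9659) = (-8.2684 + -1.5012, 0.7234 + 5.6024) = (-9.7696, 6.3258)
link 2: phi[2] = 175 + -70 + 155 = 260 deg
  cos(260 deg) = -0.1736, sin(260 deg) = -0.9848
  joint[3] = (-9.7696, 6.3258) + 7.5 * (-0.1736, -0.9848) = (-9.7696 + -1.3024, 6.3258 + -7.3861) = (-11.0719, -1.0603)
End effector: (-11.0719, -1.0603)

Answer: -11.0719 -1.0603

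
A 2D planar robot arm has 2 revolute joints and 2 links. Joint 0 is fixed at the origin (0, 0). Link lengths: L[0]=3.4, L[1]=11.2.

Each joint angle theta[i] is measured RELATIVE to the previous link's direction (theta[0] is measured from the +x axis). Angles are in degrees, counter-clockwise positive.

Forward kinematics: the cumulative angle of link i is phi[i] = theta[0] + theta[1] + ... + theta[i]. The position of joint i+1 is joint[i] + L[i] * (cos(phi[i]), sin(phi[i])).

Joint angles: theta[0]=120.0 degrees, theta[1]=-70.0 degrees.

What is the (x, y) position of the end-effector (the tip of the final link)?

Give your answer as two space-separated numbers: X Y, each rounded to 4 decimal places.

Answer: 5.4992 11.5242

Derivation:
joint[0] = (0.0000, 0.0000)  (base)
link 0: phi[0] = 120 = 120 deg
  cos(120 deg) = -0.5000, sin(120 deg) = 0.8660
  joint[1] = (0.0000, 0.0000) + 3.4 * (-0.5000, 0.8660) = (0.0000 + -1.7000, 0.0000 + 2.9445) = (-1.7000, 2.9445)
link 1: phi[1] = 120 + -70 = 50 deg
  cos(50 deg) = 0.6428, sin(50 deg) = 0.7660
  joint[2] = (-1.7000, 2.9445) + 11.2 * (0.6428, 0.7660) = (-1.7000 + 7.1992, 2.9445 + 8.5797) = (5.4992, 11.5242)
End effector: (5.4992, 11.5242)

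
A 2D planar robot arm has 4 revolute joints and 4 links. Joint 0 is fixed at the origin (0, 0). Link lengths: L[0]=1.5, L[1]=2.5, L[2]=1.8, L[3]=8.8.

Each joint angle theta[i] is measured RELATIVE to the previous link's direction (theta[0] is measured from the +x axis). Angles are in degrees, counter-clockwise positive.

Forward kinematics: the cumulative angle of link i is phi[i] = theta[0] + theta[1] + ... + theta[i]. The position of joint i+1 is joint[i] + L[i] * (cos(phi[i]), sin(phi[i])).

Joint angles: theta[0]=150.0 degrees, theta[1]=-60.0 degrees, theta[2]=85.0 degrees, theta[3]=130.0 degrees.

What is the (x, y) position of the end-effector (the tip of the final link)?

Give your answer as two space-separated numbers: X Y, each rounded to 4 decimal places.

joint[0] = (0.0000, 0.0000)  (base)
link 0: phi[0] = 150 = 150 deg
  cos(150 deg) = -0.8660, sin(150 deg) = 0.5000
  joint[1] = (0.0000, 0.0000) + 1.5 * (-0.8660, 0.5000) = (0.0000 + -1.2990, 0.0000 + 0.7500) = (-1.2990, 0.7500)
link 1: phi[1] = 150 + -60 = 90 deg
  cos(90 deg) = 0.0000, sin(90 deg) = 1.0000
  joint[2] = (-1.2990, 0.7500) + 2.5 * (0.0000, 1.0000) = (-1.2990 + 0.0000, 0.7500 + 2.5000) = (-1.2990, 3.2500)
link 2: phi[2] = 150 + -60 + 85 = 175 deg
  cos(175 deg) = -0.9962, sin(175 deg) = 0.0872
  joint[3] = (-1.2990, 3.2500) + 1.8 * (-0.9962, 0.0872) = (-1.2990 + -1.7932, 3.2500 + 0.1569) = (-3.0922, 3.4069)
link 3: phi[3] = 150 + -60 + 85 + 130 = 305 deg
  cos(305 deg) = 0.5736, sin(305 deg) = -0.8192
  joint[4] = (-3.0922, 3.4069) + 8.8 * (0.5736, -0.8192) = (-3.0922 + 5.0475, 3.4069 + -7.2085) = (1.9553, -3.8017)
End effector: (1.9553, -3.8017)

Answer: 1.9553 -3.8017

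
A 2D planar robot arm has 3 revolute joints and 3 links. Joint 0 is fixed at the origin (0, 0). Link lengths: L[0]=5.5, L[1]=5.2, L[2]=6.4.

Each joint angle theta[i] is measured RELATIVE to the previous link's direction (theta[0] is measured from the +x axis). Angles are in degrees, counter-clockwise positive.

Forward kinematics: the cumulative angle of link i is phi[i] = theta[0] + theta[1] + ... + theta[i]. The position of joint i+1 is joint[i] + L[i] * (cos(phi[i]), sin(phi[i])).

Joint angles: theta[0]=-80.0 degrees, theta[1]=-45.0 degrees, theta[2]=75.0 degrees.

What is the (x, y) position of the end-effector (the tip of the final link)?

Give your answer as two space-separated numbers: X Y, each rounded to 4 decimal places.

Answer: 2.0863 -14.5787

Derivation:
joint[0] = (0.0000, 0.0000)  (base)
link 0: phi[0] = -80 = -80 deg
  cos(-80 deg) = 0.1736, sin(-80 deg) = -0.9848
  joint[1] = (0.0000, 0.0000) + 5.5 * (0.1736, -0.9848) = (0.0000 + 0.9551, 0.0000 + -5.4164) = (0.9551, -5.4164)
link 1: phi[1] = -80 + -45 = -125 deg
  cos(-125 deg) = -0.5736, sin(-125 deg) = -0.8192
  joint[2] = (0.9551, -5.4164) + 5.2 * (-0.5736, -0.8192) = (0.9551 + -2.9826, -5.4164 + -4.2596) = (-2.0275, -9.6760)
link 2: phi[2] = -80 + -45 + 75 = -50 deg
  cos(-50 deg) = 0.6428, sin(-50 deg) = -0.7660
  joint[3] = (-2.0275, -9.6760) + 6.4 * (0.6428, -0.7660) = (-2.0275 + 4.1138, -9.6760 + -4.9027) = (2.0863, -14.5787)
End effector: (2.0863, -14.5787)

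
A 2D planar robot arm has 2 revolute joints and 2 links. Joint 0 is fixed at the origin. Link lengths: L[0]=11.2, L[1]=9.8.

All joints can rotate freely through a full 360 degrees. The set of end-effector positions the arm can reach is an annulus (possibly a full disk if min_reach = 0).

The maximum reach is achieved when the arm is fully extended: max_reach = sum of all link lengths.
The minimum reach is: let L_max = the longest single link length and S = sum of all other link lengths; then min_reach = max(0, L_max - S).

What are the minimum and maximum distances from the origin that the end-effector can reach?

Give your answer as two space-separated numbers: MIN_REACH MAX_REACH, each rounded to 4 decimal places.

Link lengths: [11.2, 9.8]
max_reach = 11.2 + 9.8 = 21
L_max = max([11.2, 9.8]) = 11.2
S (sum of others) = 21 - 11.2 = 9.8
min_reach = max(0, 11.2 - 9.8) = max(0, 1.4) = 1.4

Answer: 1.4000 21.0000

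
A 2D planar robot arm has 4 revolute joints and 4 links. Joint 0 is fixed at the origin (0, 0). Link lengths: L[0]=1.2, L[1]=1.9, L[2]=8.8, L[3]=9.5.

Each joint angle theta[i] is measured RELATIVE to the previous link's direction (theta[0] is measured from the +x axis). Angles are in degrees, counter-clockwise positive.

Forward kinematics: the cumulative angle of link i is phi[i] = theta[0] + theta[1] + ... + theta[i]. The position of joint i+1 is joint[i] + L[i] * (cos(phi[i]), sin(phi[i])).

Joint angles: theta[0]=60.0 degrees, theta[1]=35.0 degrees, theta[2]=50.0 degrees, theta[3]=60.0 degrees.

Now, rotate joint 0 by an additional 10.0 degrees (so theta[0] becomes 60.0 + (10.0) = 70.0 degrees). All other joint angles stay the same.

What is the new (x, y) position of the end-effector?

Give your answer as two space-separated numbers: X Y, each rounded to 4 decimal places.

Answer: -15.8388 1.2330

Derivation:
joint[0] = (0.0000, 0.0000)  (base)
link 0: phi[0] = 70 = 70 deg
  cos(70 deg) = 0.3420, sin(70 deg) = 0.9397
  joint[1] = (0.0000, 0.0000) + 1.2 * (0.3420, 0.9397) = (0.0000 + 0.4104, 0.0000 + 1.1276) = (0.4104, 1.1276)
link 1: phi[1] = 70 + 35 = 105 deg
  cos(105 deg) = -0.2588, sin(105 deg) = 0.9659
  joint[2] = (0.4104, 1.1276) + 1.9 * (-0.2588, 0.9659) = (0.4104 + -0.4918, 1.1276 + 1.8353) = (-0.0813, 2.9629)
link 2: phi[2] = 70 + 35 + 50 = 155 deg
  cos(155 deg) = -0.9063, sin(155 deg) = 0.4226
  joint[3] = (-0.0813, 2.9629) + 8.8 * (-0.9063, 0.4226) = (-0.0813 + -7.9755, 2.9629 + 3.7190) = (-8.0568, 6.6819)
link 3: phi[3] = 70 + 35 + 50 + 60 = 215 deg
  cos(215 deg) = -0.8192, sin(215 deg) = -0.5736
  joint[4] = (-8.0568, 6.6819) + 9.5 * (-0.8192, -0.5736) = (-8.0568 + -7.7819, 6.6819 + -5.4490) = (-15.8388, 1.2330)
End effector: (-15.8388, 1.2330)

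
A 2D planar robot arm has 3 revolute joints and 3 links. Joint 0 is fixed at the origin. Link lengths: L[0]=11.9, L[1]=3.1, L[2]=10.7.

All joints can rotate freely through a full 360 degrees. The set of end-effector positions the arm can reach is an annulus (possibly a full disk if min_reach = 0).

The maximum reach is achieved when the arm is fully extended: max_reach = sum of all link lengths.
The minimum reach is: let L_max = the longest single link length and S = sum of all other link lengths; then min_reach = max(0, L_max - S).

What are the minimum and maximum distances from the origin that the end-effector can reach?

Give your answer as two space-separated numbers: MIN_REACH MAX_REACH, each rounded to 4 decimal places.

Answer: 0.0000 25.7000

Derivation:
Link lengths: [11.9, 3.1, 10.7]
max_reach = 11.9 + 3.1 + 10.7 = 25.7
L_max = max([11.9, 3.1, 10.7]) = 11.9
S (sum of others) = 25.7 - 11.9 = 13.8
min_reach = max(0, 11.9 - 13.8) = max(0, -1.9) = 0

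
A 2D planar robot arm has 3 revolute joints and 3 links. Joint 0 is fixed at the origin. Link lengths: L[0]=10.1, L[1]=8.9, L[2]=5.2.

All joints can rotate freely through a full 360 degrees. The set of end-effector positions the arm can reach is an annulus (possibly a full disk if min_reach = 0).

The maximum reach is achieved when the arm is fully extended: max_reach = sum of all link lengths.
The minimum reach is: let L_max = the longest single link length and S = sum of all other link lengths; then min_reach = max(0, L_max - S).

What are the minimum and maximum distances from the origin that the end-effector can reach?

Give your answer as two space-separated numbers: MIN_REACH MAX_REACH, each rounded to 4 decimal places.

Answer: 0.0000 24.2000

Derivation:
Link lengths: [10.1, 8.9, 5.2]
max_reach = 10.1 + 8.9 + 5.2 = 24.2
L_max = max([10.1, 8.9, 5.2]) = 10.1
S (sum of others) = 24.2 - 10.1 = 14.1
min_reach = max(0, 10.1 - 14.1) = max(0, -4) = 0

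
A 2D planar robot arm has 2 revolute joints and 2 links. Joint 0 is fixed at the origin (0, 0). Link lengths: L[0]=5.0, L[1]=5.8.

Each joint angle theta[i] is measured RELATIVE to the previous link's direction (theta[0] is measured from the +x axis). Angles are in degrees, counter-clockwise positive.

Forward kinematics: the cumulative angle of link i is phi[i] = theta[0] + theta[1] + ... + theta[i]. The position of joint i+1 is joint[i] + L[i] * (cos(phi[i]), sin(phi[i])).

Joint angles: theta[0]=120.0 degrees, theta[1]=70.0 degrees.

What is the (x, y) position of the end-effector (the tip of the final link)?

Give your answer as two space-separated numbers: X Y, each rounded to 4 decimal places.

joint[0] = (0.0000, 0.0000)  (base)
link 0: phi[0] = 120 = 120 deg
  cos(120 deg) = -0.5000, sin(120 deg) = 0.8660
  joint[1] = (0.0000, 0.0000) + 5 * (-0.5000, 0.8660) = (0.0000 + -2.5000, 0.0000 + 4.3301) = (-2.5000, 4.3301)
link 1: phi[1] = 120 + 70 = 190 deg
  cos(190 deg) = -0.9848, sin(190 deg) = -0.1736
  joint[2] = (-2.5000, 4.3301) + 5.8 * (-0.9848, -0.1736) = (-2.5000 + -5.7119, 4.3301 + -1.0072) = (-8.2119, 3.3230)
End effector: (-8.2119, 3.3230)

Answer: -8.2119 3.3230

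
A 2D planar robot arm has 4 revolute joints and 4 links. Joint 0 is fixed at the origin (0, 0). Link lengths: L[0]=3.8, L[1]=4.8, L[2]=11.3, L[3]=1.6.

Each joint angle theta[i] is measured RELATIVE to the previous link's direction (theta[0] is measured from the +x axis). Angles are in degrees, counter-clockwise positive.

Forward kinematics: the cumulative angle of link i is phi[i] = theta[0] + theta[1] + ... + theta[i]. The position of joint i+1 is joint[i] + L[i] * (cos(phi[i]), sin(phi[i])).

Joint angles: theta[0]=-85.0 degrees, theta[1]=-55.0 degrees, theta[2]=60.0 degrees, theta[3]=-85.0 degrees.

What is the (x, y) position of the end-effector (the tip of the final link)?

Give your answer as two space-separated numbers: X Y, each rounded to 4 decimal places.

Answer: -2.9291 -18.4134

Derivation:
joint[0] = (0.0000, 0.0000)  (base)
link 0: phi[0] = -85 = -85 deg
  cos(-85 deg) = 0.0872, sin(-85 deg) = -0.9962
  joint[1] = (0.0000, 0.0000) + 3.8 * (0.0872, -0.9962) = (0.0000 + 0.3312, 0.0000 + -3.7855) = (0.3312, -3.7855)
link 1: phi[1] = -85 + -55 = -140 deg
  cos(-140 deg) = -0.7660, sin(-140 deg) = -0.6428
  joint[2] = (0.3312, -3.7855) + 4.8 * (-0.7660, -0.6428) = (0.3312 + -3.6770, -3.7855 + -3.0854) = (-3.3458, -6.8709)
link 2: phi[2] = -85 + -55 + 60 = -80 deg
  cos(-80 deg) = 0.1736, sin(-80 deg) = -0.9848
  joint[3] = (-3.3458, -6.8709) + 11.3 * (0.1736, -0.9848) = (-3.3458 + 1.9622, -6.8709 + -11.1283) = (-1.3836, -17.9992)
link 3: phi[3] = -85 + -55 + 60 + -85 = -165 deg
  cos(-165 deg) = -0.9659, sin(-165 deg) = -0.2588
  joint[4] = (-1.3836, -17.9992) + 1.6 * (-0.9659, -0.2588) = (-1.3836 + -1.5455, -17.9992 + -0.4141) = (-2.9291, -18.4134)
End effector: (-2.9291, -18.4134)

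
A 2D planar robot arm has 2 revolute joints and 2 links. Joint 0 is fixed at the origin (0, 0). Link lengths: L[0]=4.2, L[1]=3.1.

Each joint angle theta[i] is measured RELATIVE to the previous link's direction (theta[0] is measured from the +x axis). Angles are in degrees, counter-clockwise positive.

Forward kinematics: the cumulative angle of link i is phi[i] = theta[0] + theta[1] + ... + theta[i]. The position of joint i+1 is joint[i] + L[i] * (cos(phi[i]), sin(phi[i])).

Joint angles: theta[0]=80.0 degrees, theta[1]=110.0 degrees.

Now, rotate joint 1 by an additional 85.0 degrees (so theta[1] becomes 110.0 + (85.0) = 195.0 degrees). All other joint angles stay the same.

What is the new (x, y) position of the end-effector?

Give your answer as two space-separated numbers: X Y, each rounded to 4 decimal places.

joint[0] = (0.0000, 0.0000)  (base)
link 0: phi[0] = 80 = 80 deg
  cos(80 deg) = 0.1736, sin(80 deg) = 0.9848
  joint[1] = (0.0000, 0.0000) + 4.2 * (0.1736, 0.9848) = (0.0000 + 0.7293, 0.0000 + 4.1362) = (0.7293, 4.1362)
link 1: phi[1] = 80 + 195 = 275 deg
  cos(275 deg) = 0.0872, sin(275 deg) = -0.9962
  joint[2] = (0.7293, 4.1362) + 3.1 * (0.0872, -0.9962) = (0.7293 + 0.2702, 4.1362 + -3.0882) = (0.9995, 1.0480)
End effector: (0.9995, 1.0480)

Answer: 0.9995 1.0480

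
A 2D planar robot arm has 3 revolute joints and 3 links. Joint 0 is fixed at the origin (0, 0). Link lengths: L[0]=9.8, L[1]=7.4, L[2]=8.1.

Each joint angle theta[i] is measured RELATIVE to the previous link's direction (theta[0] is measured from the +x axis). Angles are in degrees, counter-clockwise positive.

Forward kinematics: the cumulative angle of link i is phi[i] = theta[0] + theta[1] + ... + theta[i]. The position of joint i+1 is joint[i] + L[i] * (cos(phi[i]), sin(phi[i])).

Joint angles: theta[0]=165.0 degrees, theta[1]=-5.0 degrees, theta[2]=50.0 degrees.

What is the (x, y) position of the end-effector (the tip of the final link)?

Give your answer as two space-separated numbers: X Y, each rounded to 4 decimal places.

Answer: -23.4346 1.0174

Derivation:
joint[0] = (0.0000, 0.0000)  (base)
link 0: phi[0] = 165 = 165 deg
  cos(165 deg) = -0.9659, sin(165 deg) = 0.2588
  joint[1] = (0.0000, 0.0000) + 9.8 * (-0.9659, 0.2588) = (0.0000 + -9.4661, 0.0000 + 2.5364) = (-9.4661, 2.5364)
link 1: phi[1] = 165 + -5 = 160 deg
  cos(160 deg) = -0.9397, sin(160 deg) = 0.3420
  joint[2] = (-9.4661, 2.5364) + 7.4 * (-0.9397, 0.3420) = (-9.4661 + -6.9537, 2.5364 + 2.5309) = (-16.4198, 5.0674)
link 2: phi[2] = 165 + -5 + 50 = 210 deg
  cos(210 deg) = -0.8660, sin(210 deg) = -0.5000
  joint[3] = (-16.4198, 5.0674) + 8.1 * (-0.8660, -0.5000) = (-16.4198 + -7.0148, 5.0674 + -4.0500) = (-23.4346, 1.0174)
End effector: (-23.4346, 1.0174)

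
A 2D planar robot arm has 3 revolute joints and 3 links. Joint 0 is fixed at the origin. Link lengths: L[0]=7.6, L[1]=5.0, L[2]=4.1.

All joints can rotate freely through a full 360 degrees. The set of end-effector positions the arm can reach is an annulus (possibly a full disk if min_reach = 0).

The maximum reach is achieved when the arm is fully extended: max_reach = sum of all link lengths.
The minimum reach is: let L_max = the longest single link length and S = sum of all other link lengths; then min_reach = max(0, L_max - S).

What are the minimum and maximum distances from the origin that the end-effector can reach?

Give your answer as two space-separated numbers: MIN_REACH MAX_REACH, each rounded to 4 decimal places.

Link lengths: [7.6, 5.0, 4.1]
max_reach = 7.6 + 5 + 4.1 = 16.7
L_max = max([7.6, 5.0, 4.1]) = 7.6
S (sum of others) = 16.7 - 7.6 = 9.1
min_reach = max(0, 7.6 - 9.1) = max(0, -1.5) = 0

Answer: 0.0000 16.7000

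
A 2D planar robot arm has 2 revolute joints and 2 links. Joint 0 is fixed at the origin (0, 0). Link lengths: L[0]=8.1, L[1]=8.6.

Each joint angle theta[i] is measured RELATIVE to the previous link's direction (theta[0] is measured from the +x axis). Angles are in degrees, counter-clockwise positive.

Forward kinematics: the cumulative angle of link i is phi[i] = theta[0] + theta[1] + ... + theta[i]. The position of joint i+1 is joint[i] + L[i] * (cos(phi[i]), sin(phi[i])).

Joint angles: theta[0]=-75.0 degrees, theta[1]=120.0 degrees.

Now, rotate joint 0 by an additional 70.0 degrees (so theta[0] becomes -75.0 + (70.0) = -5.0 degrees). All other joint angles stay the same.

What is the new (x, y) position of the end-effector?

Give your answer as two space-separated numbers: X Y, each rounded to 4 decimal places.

joint[0] = (0.0000, 0.0000)  (base)
link 0: phi[0] = -5 = -5 deg
  cos(-5 deg) = 0.9962, sin(-5 deg) = -0.0872
  joint[1] = (0.0000, 0.0000) + 8.1 * (0.9962, -0.0872) = (0.0000 + 8.0692, 0.0000 + -0.7060) = (8.0692, -0.7060)
link 1: phi[1] = -5 + 120 = 115 deg
  cos(115 deg) = -0.4226, sin(115 deg) = 0.9063
  joint[2] = (8.0692, -0.7060) + 8.6 * (-0.4226, 0.9063) = (8.0692 + -3.6345, -0.7060 + 7.7942) = (4.4347, 7.0883)
End effector: (4.4347, 7.0883)

Answer: 4.4347 7.0883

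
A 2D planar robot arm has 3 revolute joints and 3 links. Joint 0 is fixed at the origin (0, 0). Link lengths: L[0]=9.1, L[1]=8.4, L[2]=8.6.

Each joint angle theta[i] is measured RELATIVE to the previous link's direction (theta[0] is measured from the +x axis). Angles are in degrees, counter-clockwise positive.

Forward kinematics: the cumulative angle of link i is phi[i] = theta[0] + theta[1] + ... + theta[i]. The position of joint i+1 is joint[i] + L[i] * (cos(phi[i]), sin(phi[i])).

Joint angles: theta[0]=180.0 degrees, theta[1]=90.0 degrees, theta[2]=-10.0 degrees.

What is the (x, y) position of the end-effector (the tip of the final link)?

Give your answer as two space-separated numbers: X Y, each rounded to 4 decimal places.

Answer: -10.5934 -16.8693

Derivation:
joint[0] = (0.0000, 0.0000)  (base)
link 0: phi[0] = 180 = 180 deg
  cos(180 deg) = -1.0000, sin(180 deg) = 0.0000
  joint[1] = (0.0000, 0.0000) + 9.1 * (-1.0000, 0.0000) = (0.0000 + -9.1000, 0.0000 + 0.0000) = (-9.1000, 0.0000)
link 1: phi[1] = 180 + 90 = 270 deg
  cos(270 deg) = -0.0000, sin(270 deg) = -1.0000
  joint[2] = (-9.1000, 0.0000) + 8.4 * (-0.0000, -1.0000) = (-9.1000 + -0.0000, 0.0000 + -8.4000) = (-9.1000, -8.4000)
link 2: phi[2] = 180 + 90 + -10 = 260 deg
  cos(260 deg) = -0.1736, sin(260 deg) = -0.9848
  joint[3] = (-9.1000, -8.4000) + 8.6 * (-0.1736, -0.9848) = (-9.1000 + -1.4934, -8.4000 + -8.4693) = (-10.5934, -16.8693)
End effector: (-10.5934, -16.8693)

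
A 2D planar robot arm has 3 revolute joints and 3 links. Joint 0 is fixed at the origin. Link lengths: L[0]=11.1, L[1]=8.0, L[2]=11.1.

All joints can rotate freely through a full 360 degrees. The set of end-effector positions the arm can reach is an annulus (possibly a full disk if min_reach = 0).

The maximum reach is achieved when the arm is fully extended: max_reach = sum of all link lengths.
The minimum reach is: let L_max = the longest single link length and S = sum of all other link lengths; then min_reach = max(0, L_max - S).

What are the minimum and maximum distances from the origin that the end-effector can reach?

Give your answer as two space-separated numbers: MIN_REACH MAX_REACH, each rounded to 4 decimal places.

Answer: 0.0000 30.2000

Derivation:
Link lengths: [11.1, 8.0, 11.1]
max_reach = 11.1 + 8 + 11.1 = 30.2
L_max = max([11.1, 8.0, 11.1]) = 11.1
S (sum of others) = 30.2 - 11.1 = 19.1
min_reach = max(0, 11.1 - 19.1) = max(0, -8) = 0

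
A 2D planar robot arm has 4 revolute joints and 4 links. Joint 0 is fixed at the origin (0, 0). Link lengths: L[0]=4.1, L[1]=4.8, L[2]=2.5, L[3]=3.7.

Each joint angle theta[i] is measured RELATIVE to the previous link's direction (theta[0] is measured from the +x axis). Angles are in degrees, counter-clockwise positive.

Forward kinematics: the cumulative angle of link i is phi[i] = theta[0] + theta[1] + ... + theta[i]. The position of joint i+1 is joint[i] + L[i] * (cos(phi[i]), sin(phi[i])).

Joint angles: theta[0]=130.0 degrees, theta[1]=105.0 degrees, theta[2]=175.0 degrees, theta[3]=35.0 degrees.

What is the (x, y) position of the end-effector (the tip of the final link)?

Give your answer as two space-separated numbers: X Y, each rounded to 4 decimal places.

Answer: -3.4592 4.8099

Derivation:
joint[0] = (0.0000, 0.0000)  (base)
link 0: phi[0] = 130 = 130 deg
  cos(130 deg) = -0.6428, sin(130 deg) = 0.7660
  joint[1] = (0.0000, 0.0000) + 4.1 * (-0.6428, 0.7660) = (0.0000 + -2.6354, 0.0000 + 3.1408) = (-2.6354, 3.1408)
link 1: phi[1] = 130 + 105 = 235 deg
  cos(235 deg) = -0.5736, sin(235 deg) = -0.8192
  joint[2] = (-2.6354, 3.1408) + 4.8 * (-0.5736, -0.8192) = (-2.6354 + -2.7532, 3.1408 + -3.9319) = (-5.3886, -0.7911)
link 2: phi[2] = 130 + 105 + 175 = 410 deg
  cos(410 deg) = 0.6428, sin(410 deg) = 0.7660
  joint[3] = (-5.3886, -0.7911) + 2.5 * (0.6428, 0.7660) = (-5.3886 + 1.6070, -0.7911 + 1.9151) = (-3.7816, 1.1240)
link 3: phi[3] = 130 + 105 + 175 + 35 = 445 deg
  cos(445 deg) = 0.0872, sin(445 deg) = 0.9962
  joint[4] = (-3.7816, 1.1240) + 3.7 * (0.0872, 0.9962) = (-3.7816 + 0.3225, 1.1240 + 3.6859) = (-3.4592, 4.8099)
End effector: (-3.4592, 4.8099)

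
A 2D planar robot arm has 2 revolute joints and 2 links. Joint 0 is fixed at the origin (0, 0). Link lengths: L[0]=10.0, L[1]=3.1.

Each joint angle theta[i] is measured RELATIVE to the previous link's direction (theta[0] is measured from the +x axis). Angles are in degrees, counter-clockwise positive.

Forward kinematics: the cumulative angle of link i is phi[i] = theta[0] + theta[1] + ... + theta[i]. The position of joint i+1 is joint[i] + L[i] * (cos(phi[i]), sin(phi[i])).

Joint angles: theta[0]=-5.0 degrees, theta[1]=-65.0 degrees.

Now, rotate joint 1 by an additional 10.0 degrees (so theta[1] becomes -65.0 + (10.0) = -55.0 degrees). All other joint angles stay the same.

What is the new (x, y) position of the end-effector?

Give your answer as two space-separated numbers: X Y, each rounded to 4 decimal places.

joint[0] = (0.0000, 0.0000)  (base)
link 0: phi[0] = -5 = -5 deg
  cos(-5 deg) = 0.9962, sin(-5 deg) = -0.0872
  joint[1] = (0.0000, 0.0000) + 10 * (0.9962, -0.0872) = (0.0000 + 9.9619, 0.0000 + -0.8716) = (9.9619, -0.8716)
link 1: phi[1] = -5 + -55 = -60 deg
  cos(-60 deg) = 0.5000, sin(-60 deg) = -0.8660
  joint[2] = (9.9619, -0.8716) + 3.1 * (0.5000, -0.8660) = (9.9619 + 1.5500, -0.8716 + -2.6847) = (11.5119, -3.5562)
End effector: (11.5119, -3.5562)

Answer: 11.5119 -3.5562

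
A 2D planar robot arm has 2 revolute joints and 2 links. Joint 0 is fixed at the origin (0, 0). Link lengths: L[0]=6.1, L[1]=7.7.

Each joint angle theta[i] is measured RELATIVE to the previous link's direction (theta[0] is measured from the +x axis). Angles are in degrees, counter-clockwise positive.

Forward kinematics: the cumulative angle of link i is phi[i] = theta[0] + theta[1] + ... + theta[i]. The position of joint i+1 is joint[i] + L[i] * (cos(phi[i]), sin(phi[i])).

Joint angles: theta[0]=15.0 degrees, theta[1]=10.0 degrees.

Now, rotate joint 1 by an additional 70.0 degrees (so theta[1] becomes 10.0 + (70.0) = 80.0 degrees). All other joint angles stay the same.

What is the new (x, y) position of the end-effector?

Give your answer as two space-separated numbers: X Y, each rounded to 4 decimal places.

Answer: 5.2210 9.2495

Derivation:
joint[0] = (0.0000, 0.0000)  (base)
link 0: phi[0] = 15 = 15 deg
  cos(15 deg) = 0.9659, sin(15 deg) = 0.2588
  joint[1] = (0.0000, 0.0000) + 6.1 * (0.9659, 0.2588) = (0.0000 + 5.8921, 0.0000 + 1.5788) = (5.8921, 1.5788)
link 1: phi[1] = 15 + 80 = 95 deg
  cos(95 deg) = -0.0872, sin(95 deg) = 0.9962
  joint[2] = (5.8921, 1.5788) + 7.7 * (-0.0872, 0.9962) = (5.8921 + -0.6711, 1.5788 + 7.6707) = (5.2210, 9.2495)
End effector: (5.2210, 9.2495)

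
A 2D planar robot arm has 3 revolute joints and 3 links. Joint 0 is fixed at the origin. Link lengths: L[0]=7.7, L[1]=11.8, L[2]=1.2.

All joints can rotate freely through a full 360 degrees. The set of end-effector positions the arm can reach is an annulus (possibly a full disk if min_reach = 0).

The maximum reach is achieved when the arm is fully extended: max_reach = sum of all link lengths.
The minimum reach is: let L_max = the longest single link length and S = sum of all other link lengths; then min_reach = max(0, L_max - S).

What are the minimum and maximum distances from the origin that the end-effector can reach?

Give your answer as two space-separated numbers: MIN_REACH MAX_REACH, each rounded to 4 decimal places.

Answer: 2.9000 20.7000

Derivation:
Link lengths: [7.7, 11.8, 1.2]
max_reach = 7.7 + 11.8 + 1.2 = 20.7
L_max = max([7.7, 11.8, 1.2]) = 11.8
S (sum of others) = 20.7 - 11.8 = 8.9
min_reach = max(0, 11.8 - 8.9) = max(0, 2.9) = 2.9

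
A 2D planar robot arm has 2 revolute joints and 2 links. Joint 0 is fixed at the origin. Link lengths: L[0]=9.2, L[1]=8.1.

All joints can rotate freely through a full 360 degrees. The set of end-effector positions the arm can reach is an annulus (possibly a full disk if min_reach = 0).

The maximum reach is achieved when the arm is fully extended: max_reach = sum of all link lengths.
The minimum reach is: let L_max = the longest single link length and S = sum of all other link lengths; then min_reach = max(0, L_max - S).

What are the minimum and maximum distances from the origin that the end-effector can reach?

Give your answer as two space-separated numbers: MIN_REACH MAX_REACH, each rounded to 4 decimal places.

Link lengths: [9.2, 8.1]
max_reach = 9.2 + 8.1 = 17.3
L_max = max([9.2, 8.1]) = 9.2
S (sum of others) = 17.3 - 9.2 = 8.1
min_reach = max(0, 9.2 - 8.1) = max(0, 1.1) = 1.1

Answer: 1.1000 17.3000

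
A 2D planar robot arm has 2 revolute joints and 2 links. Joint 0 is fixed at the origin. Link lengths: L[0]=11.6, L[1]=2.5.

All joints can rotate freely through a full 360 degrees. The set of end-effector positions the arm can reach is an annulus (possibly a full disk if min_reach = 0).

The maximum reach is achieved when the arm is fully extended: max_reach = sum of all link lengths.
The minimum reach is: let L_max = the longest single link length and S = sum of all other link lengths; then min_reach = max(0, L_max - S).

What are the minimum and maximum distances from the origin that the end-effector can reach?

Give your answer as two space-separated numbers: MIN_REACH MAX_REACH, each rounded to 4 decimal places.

Answer: 9.1000 14.1000

Derivation:
Link lengths: [11.6, 2.5]
max_reach = 11.6 + 2.5 = 14.1
L_max = max([11.6, 2.5]) = 11.6
S (sum of others) = 14.1 - 11.6 = 2.5
min_reach = max(0, 11.6 - 2.5) = max(0, 9.1) = 9.1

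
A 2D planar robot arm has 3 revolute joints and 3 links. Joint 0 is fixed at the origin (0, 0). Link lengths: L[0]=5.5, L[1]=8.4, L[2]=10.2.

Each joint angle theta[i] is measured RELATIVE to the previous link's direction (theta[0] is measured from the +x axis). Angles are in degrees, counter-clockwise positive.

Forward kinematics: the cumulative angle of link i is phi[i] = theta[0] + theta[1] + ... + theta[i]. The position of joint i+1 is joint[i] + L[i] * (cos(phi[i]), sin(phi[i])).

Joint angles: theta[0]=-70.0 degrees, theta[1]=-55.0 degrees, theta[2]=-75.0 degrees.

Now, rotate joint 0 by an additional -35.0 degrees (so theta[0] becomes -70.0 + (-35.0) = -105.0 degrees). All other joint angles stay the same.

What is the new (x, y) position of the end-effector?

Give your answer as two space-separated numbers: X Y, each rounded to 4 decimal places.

Answer: -15.1674 0.1698

Derivation:
joint[0] = (0.0000, 0.0000)  (base)
link 0: phi[0] = -105 = -105 deg
  cos(-105 deg) = -0.2588, sin(-105 deg) = -0.9659
  joint[1] = (0.0000, 0.0000) + 5.5 * (-0.2588, -0.9659) = (0.0000 + -1.4235, 0.0000 + -5.3126) = (-1.4235, -5.3126)
link 1: phi[1] = -105 + -55 = -160 deg
  cos(-160 deg) = -0.9397, sin(-160 deg) = -0.3420
  joint[2] = (-1.4235, -5.3126) + 8.4 * (-0.9397, -0.3420) = (-1.4235 + -7.8934, -5.3126 + -2.8730) = (-9.3169, -8.1856)
link 2: phi[2] = -105 + -55 + -75 = -235 deg
  cos(-235 deg) = -0.5736, sin(-235 deg) = 0.8192
  joint[3] = (-9.3169, -8.1856) + 10.2 * (-0.5736, 0.8192) = (-9.3169 + -5.8505, -8.1856 + 8.3554) = (-15.1674, 0.1698)
End effector: (-15.1674, 0.1698)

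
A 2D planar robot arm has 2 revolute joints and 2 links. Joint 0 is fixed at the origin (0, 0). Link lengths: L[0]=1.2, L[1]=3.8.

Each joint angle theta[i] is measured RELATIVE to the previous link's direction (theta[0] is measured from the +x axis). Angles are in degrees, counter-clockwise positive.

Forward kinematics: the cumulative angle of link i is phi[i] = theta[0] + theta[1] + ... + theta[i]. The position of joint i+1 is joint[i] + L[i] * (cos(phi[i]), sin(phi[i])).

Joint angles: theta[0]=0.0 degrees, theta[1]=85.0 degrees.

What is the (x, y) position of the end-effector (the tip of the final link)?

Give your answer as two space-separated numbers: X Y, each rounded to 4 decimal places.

Answer: 1.5312 3.7855

Derivation:
joint[0] = (0.0000, 0.0000)  (base)
link 0: phi[0] = 0 = 0 deg
  cos(0 deg) = 1.0000, sin(0 deg) = 0.0000
  joint[1] = (0.0000, 0.0000) + 1.2 * (1.0000, 0.0000) = (0.0000 + 1.2000, 0.0000 + 0.0000) = (1.2000, 0.0000)
link 1: phi[1] = 0 + 85 = 85 deg
  cos(85 deg) = 0.0872, sin(85 deg) = 0.9962
  joint[2] = (1.2000, 0.0000) + 3.8 * (0.0872, 0.9962) = (1.2000 + 0.3312, 0.0000 + 3.7855) = (1.5312, 3.7855)
End effector: (1.5312, 3.7855)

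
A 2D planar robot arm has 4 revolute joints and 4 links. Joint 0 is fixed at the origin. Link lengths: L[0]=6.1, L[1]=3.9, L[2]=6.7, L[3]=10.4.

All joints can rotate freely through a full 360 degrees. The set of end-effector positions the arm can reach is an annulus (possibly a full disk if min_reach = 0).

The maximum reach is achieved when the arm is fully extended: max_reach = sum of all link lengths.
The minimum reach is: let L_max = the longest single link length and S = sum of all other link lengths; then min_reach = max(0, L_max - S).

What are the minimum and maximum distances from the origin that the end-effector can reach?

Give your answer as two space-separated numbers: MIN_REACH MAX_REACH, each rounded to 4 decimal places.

Answer: 0.0000 27.1000

Derivation:
Link lengths: [6.1, 3.9, 6.7, 10.4]
max_reach = 6.1 + 3.9 + 6.7 + 10.4 = 27.1
L_max = max([6.1, 3.9, 6.7, 10.4]) = 10.4
S (sum of others) = 27.1 - 10.4 = 16.7
min_reach = max(0, 10.4 - 16.7) = max(0, -6.3) = 0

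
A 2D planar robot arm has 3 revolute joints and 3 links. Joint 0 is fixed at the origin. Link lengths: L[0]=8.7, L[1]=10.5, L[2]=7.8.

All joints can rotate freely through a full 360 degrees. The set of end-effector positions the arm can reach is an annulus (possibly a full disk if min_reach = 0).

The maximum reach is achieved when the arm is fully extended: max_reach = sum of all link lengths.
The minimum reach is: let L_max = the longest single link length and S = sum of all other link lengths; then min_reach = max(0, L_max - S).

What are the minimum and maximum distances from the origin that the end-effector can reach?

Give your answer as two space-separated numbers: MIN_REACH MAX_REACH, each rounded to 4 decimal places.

Answer: 0.0000 27.0000

Derivation:
Link lengths: [8.7, 10.5, 7.8]
max_reach = 8.7 + 10.5 + 7.8 = 27
L_max = max([8.7, 10.5, 7.8]) = 10.5
S (sum of others) = 27 - 10.5 = 16.5
min_reach = max(0, 10.5 - 16.5) = max(0, -6) = 0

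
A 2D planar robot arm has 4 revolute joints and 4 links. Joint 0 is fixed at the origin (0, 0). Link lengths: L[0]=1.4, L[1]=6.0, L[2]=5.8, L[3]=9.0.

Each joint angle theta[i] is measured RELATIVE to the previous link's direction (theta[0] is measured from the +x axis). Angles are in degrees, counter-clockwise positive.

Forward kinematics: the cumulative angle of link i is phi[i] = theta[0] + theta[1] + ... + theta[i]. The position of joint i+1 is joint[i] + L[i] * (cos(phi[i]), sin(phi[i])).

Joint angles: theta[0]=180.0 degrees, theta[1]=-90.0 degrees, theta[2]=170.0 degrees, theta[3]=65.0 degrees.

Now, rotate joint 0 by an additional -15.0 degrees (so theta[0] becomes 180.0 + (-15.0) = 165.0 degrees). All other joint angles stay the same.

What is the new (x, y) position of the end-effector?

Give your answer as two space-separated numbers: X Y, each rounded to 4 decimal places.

joint[0] = (0.0000, 0.0000)  (base)
link 0: phi[0] = 165 = 165 deg
  cos(165 deg) = -0.9659, sin(165 deg) = 0.2588
  joint[1] = (0.0000, 0.0000) + 1.4 * (-0.9659, 0.2588) = (0.0000 + -1.3523, 0.0000 + 0.3623) = (-1.3523, 0.3623)
link 1: phi[1] = 165 + -90 = 75 deg
  cos(75 deg) = 0.2588, sin(75 deg) = 0.9659
  joint[2] = (-1.3523, 0.3623) + 6 * (0.2588, 0.9659) = (-1.3523 + 1.5529, 0.3623 + 5.7956) = (0.2006, 6.1579)
link 2: phi[2] = 165 + -90 + 170 = 245 deg
  cos(245 deg) = -0.4226, sin(245 deg) = -0.9063
  joint[3] = (0.2006, 6.1579) + 5.8 * (-0.4226, -0.9063) = (0.2006 + -2.4512, 6.1579 + -5.2566) = (-2.2506, 0.9013)
link 3: phi[3] = 165 + -90 + 170 + 65 = 310 deg
  cos(310 deg) = 0.6428, sin(310 deg) = -0.7660
  joint[4] = (-2.2506, 0.9013) + 9 * (0.6428, -0.7660) = (-2.2506 + 5.7851, 0.9013 + -6.8944) = (3.5345, -5.9931)
End effector: (3.5345, -5.9931)

Answer: 3.5345 -5.9931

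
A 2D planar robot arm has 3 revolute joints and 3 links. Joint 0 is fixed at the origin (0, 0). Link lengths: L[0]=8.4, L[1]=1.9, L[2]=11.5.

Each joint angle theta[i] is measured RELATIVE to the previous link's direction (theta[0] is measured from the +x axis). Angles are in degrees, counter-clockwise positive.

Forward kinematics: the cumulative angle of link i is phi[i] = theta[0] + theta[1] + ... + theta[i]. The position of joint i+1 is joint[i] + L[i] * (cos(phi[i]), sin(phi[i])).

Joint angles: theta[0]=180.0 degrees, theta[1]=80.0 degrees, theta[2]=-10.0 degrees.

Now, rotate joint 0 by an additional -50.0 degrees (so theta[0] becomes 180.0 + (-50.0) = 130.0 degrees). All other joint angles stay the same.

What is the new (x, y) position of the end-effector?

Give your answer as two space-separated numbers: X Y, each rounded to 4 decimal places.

joint[0] = (0.0000, 0.0000)  (base)
link 0: phi[0] = 130 = 130 deg
  cos(130 deg) = -0.6428, sin(130 deg) = 0.7660
  joint[1] = (0.0000, 0.0000) + 8.4 * (-0.6428, 0.7660) = (0.0000 + -5.3994, 0.0000 + 6.4348) = (-5.3994, 6.4348)
link 1: phi[1] = 130 + 80 = 210 deg
  cos(210 deg) = -0.8660, sin(210 deg) = -0.5000
  joint[2] = (-5.3994, 6.4348) + 1.9 * (-0.8660, -0.5000) = (-5.3994 + -1.6454, 6.4348 + -0.9500) = (-7.0449, 5.4848)
link 2: phi[2] = 130 + 80 + -10 = 200 deg
  cos(200 deg) = -0.9397, sin(200 deg) = -0.3420
  joint[3] = (-7.0449, 5.4848) + 11.5 * (-0.9397, -0.3420) = (-7.0449 + -10.8065, 5.4848 + -3.9332) = (-17.8513, 1.5515)
End effector: (-17.8513, 1.5515)

Answer: -17.8513 1.5515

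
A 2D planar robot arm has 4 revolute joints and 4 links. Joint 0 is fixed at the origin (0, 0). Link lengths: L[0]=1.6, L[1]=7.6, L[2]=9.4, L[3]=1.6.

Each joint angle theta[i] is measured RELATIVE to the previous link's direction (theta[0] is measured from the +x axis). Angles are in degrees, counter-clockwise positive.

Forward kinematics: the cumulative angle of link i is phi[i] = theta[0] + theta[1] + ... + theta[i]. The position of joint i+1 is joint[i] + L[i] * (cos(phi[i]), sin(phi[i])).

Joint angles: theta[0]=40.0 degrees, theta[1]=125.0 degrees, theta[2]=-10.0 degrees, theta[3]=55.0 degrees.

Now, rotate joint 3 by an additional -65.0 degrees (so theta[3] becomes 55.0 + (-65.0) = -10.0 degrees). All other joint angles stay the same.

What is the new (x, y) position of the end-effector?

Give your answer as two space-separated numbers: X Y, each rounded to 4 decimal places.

Answer: -15.9453 7.8858

Derivation:
joint[0] = (0.0000, 0.0000)  (base)
link 0: phi[0] = 40 = 40 deg
  cos(40 deg) = 0.7660, sin(40 deg) = 0.6428
  joint[1] = (0.0000, 0.0000) + 1.6 * (0.7660, 0.6428) = (0.0000 + 1.2257, 0.0000 + 1.0285) = (1.2257, 1.0285)
link 1: phi[1] = 40 + 125 = 165 deg
  cos(165 deg) = -0.9659, sin(165 deg) = 0.2588
  joint[2] = (1.2257, 1.0285) + 7.6 * (-0.9659, 0.2588) = (1.2257 + -7.3410, 1.0285 + 1.9670) = (-6.1154, 2.9955)
link 2: phi[2] = 40 + 125 + -10 = 155 deg
  cos(155 deg) = -0.9063, sin(155 deg) = 0.4226
  joint[3] = (-6.1154, 2.9955) + 9.4 * (-0.9063, 0.4226) = (-6.1154 + -8.5193, 2.9955 + 3.9726) = (-14.6347, 6.9681)
link 3: phi[3] = 40 + 125 + -10 + -10 = 145 deg
  cos(145 deg) = -0.8192, sin(145 deg) = 0.5736
  joint[4] = (-14.6347, 6.9681) + 1.6 * (-0.8192, 0.5736) = (-14.6347 + -1.3106, 6.9681 + 0.9177) = (-15.9453, 7.8858)
End effector: (-15.9453, 7.8858)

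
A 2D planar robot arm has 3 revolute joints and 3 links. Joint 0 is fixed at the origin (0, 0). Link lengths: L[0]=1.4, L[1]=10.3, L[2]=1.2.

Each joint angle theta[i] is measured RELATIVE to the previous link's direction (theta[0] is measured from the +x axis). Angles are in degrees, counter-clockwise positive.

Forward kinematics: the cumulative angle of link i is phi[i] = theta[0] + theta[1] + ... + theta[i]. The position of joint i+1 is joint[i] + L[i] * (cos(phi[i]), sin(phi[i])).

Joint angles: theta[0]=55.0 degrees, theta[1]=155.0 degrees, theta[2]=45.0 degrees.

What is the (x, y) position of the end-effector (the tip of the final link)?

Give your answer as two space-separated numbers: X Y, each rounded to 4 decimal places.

Answer: -8.4276 -5.1623

Derivation:
joint[0] = (0.0000, 0.0000)  (base)
link 0: phi[0] = 55 = 55 deg
  cos(55 deg) = 0.5736, sin(55 deg) = 0.8192
  joint[1] = (0.0000, 0.0000) + 1.4 * (0.5736, 0.8192) = (0.0000 + 0.8030, 0.0000 + 1.1468) = (0.8030, 1.1468)
link 1: phi[1] = 55 + 155 = 210 deg
  cos(210 deg) = -0.8660, sin(210 deg) = -0.5000
  joint[2] = (0.8030, 1.1468) + 10.3 * (-0.8660, -0.5000) = (0.8030 + -8.9201, 1.1468 + -5.1500) = (-8.1171, -4.0032)
link 2: phi[2] = 55 + 155 + 45 = 255 deg
  cos(255 deg) = -0.2588, sin(255 deg) = -0.9659
  joint[3] = (-8.1171, -4.0032) + 1.2 * (-0.2588, -0.9659) = (-8.1171 + -0.3106, -4.0032 + -1.1591) = (-8.4276, -5.1623)
End effector: (-8.4276, -5.1623)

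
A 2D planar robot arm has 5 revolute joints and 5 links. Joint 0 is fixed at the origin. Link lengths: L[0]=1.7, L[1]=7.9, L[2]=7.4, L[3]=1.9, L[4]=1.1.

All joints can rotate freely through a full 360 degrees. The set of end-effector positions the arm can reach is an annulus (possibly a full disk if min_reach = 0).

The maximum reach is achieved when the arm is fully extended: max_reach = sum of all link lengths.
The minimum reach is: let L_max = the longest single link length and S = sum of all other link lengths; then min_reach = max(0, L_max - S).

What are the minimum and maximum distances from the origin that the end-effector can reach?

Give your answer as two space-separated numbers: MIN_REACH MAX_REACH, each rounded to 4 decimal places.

Link lengths: [1.7, 7.9, 7.4, 1.9, 1.1]
max_reach = 1.7 + 7.9 + 7.4 + 1.9 + 1.1 = 20
L_max = max([1.7, 7.9, 7.4, 1.9, 1.1]) = 7.9
S (sum of others) = 20 - 7.9 = 12.1
min_reach = max(0, 7.9 - 12.1) = max(0, -4.2) = 0

Answer: 0.0000 20.0000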